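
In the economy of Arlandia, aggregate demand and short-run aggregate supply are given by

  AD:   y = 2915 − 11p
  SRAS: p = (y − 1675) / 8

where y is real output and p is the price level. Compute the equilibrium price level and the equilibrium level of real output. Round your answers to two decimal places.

Rearrange SRAS to y = 1675 + 8p.
Set AD = SRAS: 2915 − 11p = 1675 + 8p, so 1240 = 19p and p = 65.26.
Substituting into AD, y = 2915 − 11p = 2197.11.

p = 65.26, y = 2197.11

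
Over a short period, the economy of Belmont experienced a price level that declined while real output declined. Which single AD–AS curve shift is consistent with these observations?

AD shifted left

P fell and Y fell. An AD shift moves P and Y in the same direction; an SRAS shift moves them in opposite directions.
Here P and Y moved in the same direction, so the AD curve shifted.
Since Y fell, AD shifted left.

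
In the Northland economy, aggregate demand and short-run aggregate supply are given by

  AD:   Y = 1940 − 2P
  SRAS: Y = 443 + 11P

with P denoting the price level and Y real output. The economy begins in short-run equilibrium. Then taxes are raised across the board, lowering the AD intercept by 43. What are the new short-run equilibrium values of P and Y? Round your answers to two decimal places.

This is a negative demand shock: AD shifts left.
New AD: Y = 1897 − 2P.
Set AD = SRAS: 1897 − 2P = 443 + 11P, so 1454 = 13P and P = 111.85.
Substituting into AD, Y = 1673.31.

P = 111.85, Y = 1673.31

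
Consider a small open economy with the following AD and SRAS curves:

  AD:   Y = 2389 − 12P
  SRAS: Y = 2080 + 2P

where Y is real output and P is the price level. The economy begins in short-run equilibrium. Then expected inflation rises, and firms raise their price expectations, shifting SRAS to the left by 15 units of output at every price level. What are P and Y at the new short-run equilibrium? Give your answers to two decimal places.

P = 23.14, Y = 2111.29

This is a negative supply shock: SRAS shifts left.
New SRAS: Y = 2065 + 2P.
Set AD = SRAS: 2389 − 12P = 2065 + 2P, so 324 = 14P and P = 23.14.
Substituting into AD, Y = 2111.29.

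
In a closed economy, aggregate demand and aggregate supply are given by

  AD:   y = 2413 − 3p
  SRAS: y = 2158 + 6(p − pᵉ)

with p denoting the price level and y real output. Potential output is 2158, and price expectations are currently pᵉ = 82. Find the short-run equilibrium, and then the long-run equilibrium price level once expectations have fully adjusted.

Short run: with pᵉ = 82, SRAS is y = 1666 + 6p. Setting AD = SRAS gives 747 = 9p, so p = 83 and y = 2413 − 3·83 = 2164.
Output 2164 is above potential 2158, so over time expected prices rise and SRAS shifts left until y returns to 2158.
Long run: y = 2158 on the AD curve gives 2158 = 2413 − 3p, so p = 85.

Short run: p = 83, y = 2164. Long run: p = 85.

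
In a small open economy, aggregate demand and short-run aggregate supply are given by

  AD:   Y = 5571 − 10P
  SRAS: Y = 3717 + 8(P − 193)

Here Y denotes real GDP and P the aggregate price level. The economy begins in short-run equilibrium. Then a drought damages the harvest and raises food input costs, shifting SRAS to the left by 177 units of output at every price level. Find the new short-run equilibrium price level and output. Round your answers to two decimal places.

This is a negative supply shock: SRAS shifts left.
New SRAS: Y = 1996 + 8P.
Set AD = SRAS: 5571 − 10P = 1996 + 8P, so 3575 = 18P and P = 198.61.
Substituting into AD, Y = 3584.89.

P = 198.61, Y = 3584.89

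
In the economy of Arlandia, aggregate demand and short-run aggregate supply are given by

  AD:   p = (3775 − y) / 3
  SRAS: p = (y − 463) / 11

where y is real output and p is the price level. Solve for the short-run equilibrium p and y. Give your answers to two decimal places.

Rearrange AD to y = 3775 − 3p.
Rearrange SRAS to y = 463 + 11p.
Set AD = SRAS: 3775 − 3p = 463 + 11p, so 3312 = 14p and p = 236.57.
Substituting into AD, y = 3775 − 3p = 3065.29.

p = 236.57, y = 3065.29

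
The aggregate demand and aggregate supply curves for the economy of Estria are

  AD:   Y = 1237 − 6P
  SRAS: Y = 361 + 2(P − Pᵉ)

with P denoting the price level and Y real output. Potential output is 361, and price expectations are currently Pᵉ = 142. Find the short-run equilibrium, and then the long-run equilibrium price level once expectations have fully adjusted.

Short run: P = 145, Y = 367. Long run: P = 146.

Short run: with Pᵉ = 142, SRAS is Y = 77 + 2P. Setting AD = SRAS gives 1160 = 8P, so P = 145 and Y = 1237 − 6·145 = 367.
Output 367 is above potential 361, so over time expected prices rise and SRAS shifts left until Y returns to 361.
Long run: Y = 361 on the AD curve gives 361 = 1237 − 6P, so P = 146.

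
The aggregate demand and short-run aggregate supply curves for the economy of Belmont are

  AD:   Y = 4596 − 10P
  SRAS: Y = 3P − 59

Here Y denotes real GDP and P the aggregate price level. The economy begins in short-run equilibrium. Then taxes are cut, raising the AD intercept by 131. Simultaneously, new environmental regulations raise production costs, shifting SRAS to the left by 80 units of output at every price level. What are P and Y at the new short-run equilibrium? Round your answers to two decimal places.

P = 374.31, Y = 983.92

After both shocks: AD is Y = 4727 − 10P and SRAS is Y = 3P − 139.
Setting them equal: 4866 = 13P, so P = 374.31.
Substituting into AD, Y = 983.92.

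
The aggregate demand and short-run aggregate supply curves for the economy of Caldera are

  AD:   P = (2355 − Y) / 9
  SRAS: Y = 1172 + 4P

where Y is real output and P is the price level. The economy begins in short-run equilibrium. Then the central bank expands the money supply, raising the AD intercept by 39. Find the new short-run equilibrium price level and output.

This is a positive demand shock: AD shifts right.
New AD: Y = 2394 − 9P.
Set AD = SRAS: 2394 − 9P = 1172 + 4P, so 1222 = 13P and P = 94.
Y = 2394 − 9·94 = 1548.

P = 94, Y = 1548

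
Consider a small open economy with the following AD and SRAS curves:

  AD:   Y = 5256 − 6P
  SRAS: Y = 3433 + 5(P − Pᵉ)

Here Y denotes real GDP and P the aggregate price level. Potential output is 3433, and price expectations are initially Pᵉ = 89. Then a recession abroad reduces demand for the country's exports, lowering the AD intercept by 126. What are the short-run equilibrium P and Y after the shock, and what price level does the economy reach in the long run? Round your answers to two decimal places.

AD shifts left: new AD is Y = 5130 − 6P. With Pᵉ = 89, SRAS is Y = 2988 + 5P.
Short run: 5130 − 6P = 2988 + 5P gives 2142 = 11P, so P = 194.73 and Y = 5130 − 6P = 3961.64.
Y = 3961.64 is above potential 3433; expectations adjust and SRAS shifts left until Y = 3433.
Long run: on the new AD curve, 3433 = 5130 − 6P gives P = 282.83.

Short run: P = 194.73, Y = 3961.64. Long run: P = 282.83.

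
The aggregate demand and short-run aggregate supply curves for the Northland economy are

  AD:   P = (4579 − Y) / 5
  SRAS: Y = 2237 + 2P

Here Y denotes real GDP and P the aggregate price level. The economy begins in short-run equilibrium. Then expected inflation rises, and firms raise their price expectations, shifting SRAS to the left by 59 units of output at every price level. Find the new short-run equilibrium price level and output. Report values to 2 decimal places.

This is a negative supply shock: SRAS shifts left.
New SRAS: Y = 2178 + 2P.
Set AD = SRAS: 4579 − 5P = 2178 + 2P, so 2401 = 7P and P = 343.00.
Substituting into AD, Y = 2864.00.

P = 343.00, Y = 2864.00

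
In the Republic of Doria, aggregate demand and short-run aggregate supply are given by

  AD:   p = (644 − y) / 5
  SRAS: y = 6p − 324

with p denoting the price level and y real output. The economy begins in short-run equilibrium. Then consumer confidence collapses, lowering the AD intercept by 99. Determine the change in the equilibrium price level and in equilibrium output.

This is a negative demand shock: AD shifts left.
New AD: y = 545 − 5p.
Set AD = SRAS: 545 − 5p = 6p − 324, so 869 = 11p and p = 79.
y = 545 − 5·79 = 150.
Initially p = 88, y = 204, so Δp = -9 and Δy = -54.

Δp = -9, Δy = -54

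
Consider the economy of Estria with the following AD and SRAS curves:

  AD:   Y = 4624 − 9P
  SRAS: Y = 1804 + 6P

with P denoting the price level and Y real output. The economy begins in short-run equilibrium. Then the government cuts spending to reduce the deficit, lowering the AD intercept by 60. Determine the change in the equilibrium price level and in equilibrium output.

ΔP = -4, ΔY = -24

This is a negative demand shock: AD shifts left.
New AD: Y = 4564 − 9P.
Set AD = SRAS: 4564 − 9P = 1804 + 6P, so 2760 = 15P and P = 184.
Y = 4564 − 9·184 = 2908.
Initially P = 188, Y = 2932, so ΔP = -4 and ΔY = -24.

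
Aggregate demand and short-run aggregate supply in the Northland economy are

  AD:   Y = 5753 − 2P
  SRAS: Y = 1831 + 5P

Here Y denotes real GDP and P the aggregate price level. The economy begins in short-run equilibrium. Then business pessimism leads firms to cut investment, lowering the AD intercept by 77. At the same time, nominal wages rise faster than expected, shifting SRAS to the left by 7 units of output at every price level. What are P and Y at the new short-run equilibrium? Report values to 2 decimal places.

P = 550.29, Y = 4575.43

After both shocks: AD is Y = 5676 − 2P and SRAS is Y = 1824 + 5P.
Setting them equal: 3852 = 7P, so P = 550.29.
Substituting into AD, Y = 4575.43.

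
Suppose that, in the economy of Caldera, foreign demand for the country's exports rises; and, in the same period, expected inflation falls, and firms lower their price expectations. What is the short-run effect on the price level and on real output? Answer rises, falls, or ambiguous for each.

Price level: ambiguous; output: rises

The first event is a positive demand shock: AD shifts right, which by itself pushes P up and Y up.
The second is a favourable supply shock: SRAS shifts right, which by itself pushes P down and Y up.
The two shocks push P in opposite directions, so the effect on P is ambiguous. Both shocks push Y up, so Y rises.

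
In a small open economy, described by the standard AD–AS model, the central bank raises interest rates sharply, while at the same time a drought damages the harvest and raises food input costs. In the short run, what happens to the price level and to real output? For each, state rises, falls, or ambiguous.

Price level: ambiguous; output: falls

The first event is a negative demand shock: AD shifts left, which by itself pushes P down and Y down.
The second is an adverse supply shock: SRAS shifts left, which by itself pushes P up and Y down.
The two shocks push P in opposite directions, so the effect on P is ambiguous. Both shocks push Y down, so Y falls.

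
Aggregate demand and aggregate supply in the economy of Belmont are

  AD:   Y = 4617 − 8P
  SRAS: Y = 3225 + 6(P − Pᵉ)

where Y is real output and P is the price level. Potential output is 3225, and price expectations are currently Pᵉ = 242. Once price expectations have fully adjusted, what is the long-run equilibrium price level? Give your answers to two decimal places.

Long-run P = 174.00

Short run: with Pᵉ = 242, SRAS is Y = 1773 + 6P. Setting AD = SRAS gives 2844 = 14P, so P = 203.14 and Y = 4617 − 8P = 2991.86.
Output 2991.86 is below potential 3225, so over time expected prices fall and SRAS shifts right until Y returns to 3225.
Long run: Y = 3225 on the AD curve gives 3225 = 4617 − 8P, so P = 174.00.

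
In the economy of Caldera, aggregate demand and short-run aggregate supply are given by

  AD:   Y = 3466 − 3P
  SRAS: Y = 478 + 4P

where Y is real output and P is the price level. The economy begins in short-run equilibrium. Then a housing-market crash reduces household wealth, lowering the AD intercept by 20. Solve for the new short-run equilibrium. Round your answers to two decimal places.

This is a negative demand shock: AD shifts left.
New AD: Y = 3446 − 3P.
Set AD = SRAS: 3446 − 3P = 478 + 4P, so 2968 = 7P and P = 424.00.
Substituting into AD, Y = 2174.00.

P = 424.00, Y = 2174.00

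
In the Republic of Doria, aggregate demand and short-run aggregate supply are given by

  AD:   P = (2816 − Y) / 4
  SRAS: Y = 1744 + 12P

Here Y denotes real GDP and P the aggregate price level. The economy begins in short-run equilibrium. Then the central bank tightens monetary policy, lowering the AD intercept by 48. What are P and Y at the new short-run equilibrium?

This is a negative demand shock: AD shifts left.
New AD: Y = 2768 − 4P.
Set AD = SRAS: 2768 − 4P = 1744 + 12P, so 1024 = 16P and P = 64.
Y = 2768 − 4·64 = 2512.

P = 64, Y = 2512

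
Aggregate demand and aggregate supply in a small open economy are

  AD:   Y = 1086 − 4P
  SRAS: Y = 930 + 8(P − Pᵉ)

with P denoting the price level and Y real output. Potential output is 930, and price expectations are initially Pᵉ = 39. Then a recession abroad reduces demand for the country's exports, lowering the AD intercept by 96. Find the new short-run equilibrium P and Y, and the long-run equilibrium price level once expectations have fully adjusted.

AD shifts left: new AD is Y = 990 − 4P. With Pᵉ = 39, SRAS is Y = 618 + 8P.
Short run: 990 − 4P = 618 + 8P gives 372 = 12P, so P = 31 and Y = 990 − 4·31 = 866.
Y = 866 is below potential 930; expectations adjust and SRAS shifts right until Y = 930.
Long run: on the new AD curve, 930 = 990 − 4P gives P = 15.

Short run: P = 31, Y = 866. Long run: P = 15.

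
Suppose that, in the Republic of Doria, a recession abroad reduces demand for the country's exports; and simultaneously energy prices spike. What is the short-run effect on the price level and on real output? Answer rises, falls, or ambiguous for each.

Price level: ambiguous; output: falls

The first event is a negative demand shock: AD shifts left, which by itself pushes P down and Y down.
The second is an adverse supply shock: SRAS shifts left, which by itself pushes P up and Y down.
The two shocks push P in opposite directions, so the effect on P is ambiguous. Both shocks push Y down, so Y falls.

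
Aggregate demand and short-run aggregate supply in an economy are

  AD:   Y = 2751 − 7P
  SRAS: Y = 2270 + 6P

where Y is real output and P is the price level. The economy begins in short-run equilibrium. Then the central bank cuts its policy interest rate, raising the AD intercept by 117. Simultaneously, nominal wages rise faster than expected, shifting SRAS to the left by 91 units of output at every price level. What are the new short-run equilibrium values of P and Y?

After both shocks: AD is Y = 2868 − 7P and SRAS is Y = 2179 + 6P.
Setting them equal: 689 = 13P, so P = 53.
Y = 2868 − 7·53 = 2497.

P = 53, Y = 2497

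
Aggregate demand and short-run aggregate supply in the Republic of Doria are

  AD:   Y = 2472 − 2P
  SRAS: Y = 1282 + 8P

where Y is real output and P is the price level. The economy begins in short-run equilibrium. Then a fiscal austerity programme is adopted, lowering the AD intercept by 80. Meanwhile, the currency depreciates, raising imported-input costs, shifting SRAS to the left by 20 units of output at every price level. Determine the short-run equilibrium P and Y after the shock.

P = 113, Y = 2166

After both shocks: AD is Y = 2392 − 2P and SRAS is Y = 1262 + 8P.
Setting them equal: 1130 = 10P, so P = 113.
Y = 2392 − 2·113 = 2166.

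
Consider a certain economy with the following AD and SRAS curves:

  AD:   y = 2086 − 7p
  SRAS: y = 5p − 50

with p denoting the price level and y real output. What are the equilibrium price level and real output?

p = 178, y = 840

Set AD = SRAS: 2086 − 7p = 5p − 50, so 2136 = 12p and p = 178.
Then y = 2086 − 7·178 = 840.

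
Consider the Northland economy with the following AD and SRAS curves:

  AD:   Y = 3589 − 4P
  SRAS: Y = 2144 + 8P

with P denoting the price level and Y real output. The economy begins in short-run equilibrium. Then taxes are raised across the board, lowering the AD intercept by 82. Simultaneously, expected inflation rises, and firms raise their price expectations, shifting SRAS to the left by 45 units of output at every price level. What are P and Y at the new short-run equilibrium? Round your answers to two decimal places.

P = 117.33, Y = 3037.67

After both shocks: AD is Y = 3507 − 4P and SRAS is Y = 2099 + 8P.
Setting them equal: 1408 = 12P, so P = 117.33.
Substituting into AD, Y = 3037.67.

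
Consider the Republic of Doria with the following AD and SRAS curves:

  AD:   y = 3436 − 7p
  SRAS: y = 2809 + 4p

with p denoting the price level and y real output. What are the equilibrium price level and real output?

p = 57, y = 3037

Set AD = SRAS: 3436 − 7p = 2809 + 4p, so 627 = 11p and p = 57.
Then y = 3436 − 7·57 = 3037.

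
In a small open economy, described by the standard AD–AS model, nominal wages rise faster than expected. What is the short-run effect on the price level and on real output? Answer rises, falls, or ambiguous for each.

This is an adverse supply shock: SRAS shifts left.
Moving along the downward-sloping AD curve, P rises and Y falls.

Price level: rises; output: falls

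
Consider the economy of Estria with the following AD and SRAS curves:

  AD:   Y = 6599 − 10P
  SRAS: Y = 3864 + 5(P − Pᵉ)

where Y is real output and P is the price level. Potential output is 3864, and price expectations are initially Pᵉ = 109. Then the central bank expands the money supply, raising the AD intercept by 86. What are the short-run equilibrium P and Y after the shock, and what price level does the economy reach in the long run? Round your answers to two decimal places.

AD shifts right: new AD is Y = 6685 − 10P. With Pᵉ = 109, SRAS is Y = 3319 + 5P.
Short run: 6685 − 10P = 3319 + 5P gives 3366 = 15P, so P = 224.40 and Y = 6685 − 10P = 4441.00.
Y = 4441.00 is above potential 3864; expectations adjust and SRAS shifts left until Y = 3864.
Long run: on the new AD curve, 3864 = 6685 − 10P gives P = 282.10.

Short run: P = 224.40, Y = 4441.00. Long run: P = 282.10.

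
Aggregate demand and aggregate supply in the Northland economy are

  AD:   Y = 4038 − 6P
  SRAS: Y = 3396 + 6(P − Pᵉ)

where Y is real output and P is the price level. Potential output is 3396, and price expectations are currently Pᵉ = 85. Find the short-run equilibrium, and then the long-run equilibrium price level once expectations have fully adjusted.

Short run: with Pᵉ = 85, SRAS is Y = 2886 + 6P. Setting AD = SRAS gives 1152 = 12P, so P = 96 and Y = 4038 − 6·96 = 3462.
Output 3462 is above potential 3396, so over time expected prices rise and SRAS shifts left until Y returns to 3396.
Long run: Y = 3396 on the AD curve gives 3396 = 4038 − 6P, so P = 107.

Short run: P = 96, Y = 3462. Long run: P = 107.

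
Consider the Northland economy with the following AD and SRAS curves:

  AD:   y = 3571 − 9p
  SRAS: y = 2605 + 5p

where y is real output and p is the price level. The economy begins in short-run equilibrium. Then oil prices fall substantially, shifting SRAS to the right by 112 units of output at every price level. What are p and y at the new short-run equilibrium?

This is a positive supply shock: SRAS shifts right.
New SRAS: y = 2717 + 5p.
Set AD = SRAS: 3571 − 9p = 2717 + 5p, so 854 = 14p and p = 61.
y = 3571 − 9·61 = 3022.

p = 61, y = 3022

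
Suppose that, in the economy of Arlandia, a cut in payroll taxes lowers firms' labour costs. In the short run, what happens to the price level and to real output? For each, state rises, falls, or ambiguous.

Price level: falls; output: rises

This is a favourable supply shock: SRAS shifts right.
Moving along the downward-sloping AD curve, P falls and Y rises.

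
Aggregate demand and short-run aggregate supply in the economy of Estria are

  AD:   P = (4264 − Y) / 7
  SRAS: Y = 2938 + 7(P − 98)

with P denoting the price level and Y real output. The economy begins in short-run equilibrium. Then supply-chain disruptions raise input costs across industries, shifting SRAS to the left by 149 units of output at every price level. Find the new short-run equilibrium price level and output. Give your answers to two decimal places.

P = 154.36, Y = 3183.50

This is a negative supply shock: SRAS shifts left.
New SRAS: Y = 2103 + 7P.
Set AD = SRAS: 4264 − 7P = 2103 + 7P, so 2161 = 14P and P = 154.36.
Substituting into AD, Y = 3183.50.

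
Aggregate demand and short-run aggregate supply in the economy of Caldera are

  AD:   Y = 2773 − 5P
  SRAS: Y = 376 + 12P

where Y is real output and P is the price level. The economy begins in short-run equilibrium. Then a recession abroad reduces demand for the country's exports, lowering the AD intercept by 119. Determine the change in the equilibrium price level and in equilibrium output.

ΔP = -7, ΔY = -84

This is a negative demand shock: AD shifts left.
New AD: Y = 2654 − 5P.
Set AD = SRAS: 2654 − 5P = 376 + 12P, so 2278 = 17P and P = 134.
Y = 2654 − 5·134 = 1984.
Initially P = 141, Y = 2068, so ΔP = -7 and ΔY = -84.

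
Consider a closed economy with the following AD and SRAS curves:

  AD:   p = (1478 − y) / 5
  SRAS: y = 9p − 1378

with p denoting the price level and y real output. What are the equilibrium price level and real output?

Rearrange AD to y = 1478 − 5p.
Set AD = SRAS: 1478 − 5p = 9p − 1378, so 2856 = 14p and p = 204.
Then y = 1478 − 5·204 = 458.

p = 204, y = 458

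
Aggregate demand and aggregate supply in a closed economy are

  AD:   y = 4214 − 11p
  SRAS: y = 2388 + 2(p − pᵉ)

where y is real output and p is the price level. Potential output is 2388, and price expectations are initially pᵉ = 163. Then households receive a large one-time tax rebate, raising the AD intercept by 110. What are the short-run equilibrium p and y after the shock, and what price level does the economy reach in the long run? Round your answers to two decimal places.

Short run: p = 174.00, y = 2410.00. Long run: p = 176.00.

AD shifts right: new AD is y = 4324 − 11p. With pᵉ = 163, SRAS is y = 2062 + 2p.
Short run: 4324 − 11p = 2062 + 2p gives 2262 = 13p, so p = 174.00 and y = 4324 − 11p = 2410.00.
y = 2410.00 is above potential 2388; expectations adjust and SRAS shifts left until y = 2388.
Long run: on the new AD curve, 2388 = 4324 − 11p gives p = 176.00.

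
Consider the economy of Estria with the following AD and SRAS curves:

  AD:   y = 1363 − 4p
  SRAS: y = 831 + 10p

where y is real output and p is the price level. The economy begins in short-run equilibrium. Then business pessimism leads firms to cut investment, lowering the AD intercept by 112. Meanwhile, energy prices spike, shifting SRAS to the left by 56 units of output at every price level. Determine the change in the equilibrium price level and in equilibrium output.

Δp = -4, Δy = -96

After both shocks: AD is y = 1251 − 4p and SRAS is y = 775 + 10p.
Setting them equal: 476 = 14p, so p = 34.
y = 1251 − 4·34 = 1115.
Initially p = 38, y = 1211, so Δp = -4 and Δy = -96.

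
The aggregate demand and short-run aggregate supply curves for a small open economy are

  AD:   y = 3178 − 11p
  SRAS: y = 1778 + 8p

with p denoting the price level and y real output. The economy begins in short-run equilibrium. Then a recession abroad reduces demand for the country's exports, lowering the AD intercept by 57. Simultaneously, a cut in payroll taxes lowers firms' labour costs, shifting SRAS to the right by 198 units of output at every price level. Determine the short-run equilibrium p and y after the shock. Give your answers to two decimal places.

p = 60.26, y = 2458.11

After both shocks: AD is y = 3121 − 11p and SRAS is y = 1976 + 8p.
Setting them equal: 1145 = 19p, so p = 60.26.
Substituting into AD, y = 2458.11.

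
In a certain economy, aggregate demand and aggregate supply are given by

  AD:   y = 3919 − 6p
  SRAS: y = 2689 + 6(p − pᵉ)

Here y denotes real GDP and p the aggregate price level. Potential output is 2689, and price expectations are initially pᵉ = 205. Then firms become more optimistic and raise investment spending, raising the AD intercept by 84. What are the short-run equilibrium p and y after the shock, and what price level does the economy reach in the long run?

AD shifts right: new AD is y = 4003 − 6p. With pᵉ = 205, SRAS is y = 1459 + 6p.
Short run: 4003 − 6p = 1459 + 6p gives 2544 = 12p, so p = 212 and y = 4003 − 6·212 = 2731.
y = 2731 is above potential 2689; expectations adjust and SRAS shifts left until y = 2689.
Long run: on the new AD curve, 2689 = 4003 − 6p gives p = 219.

Short run: p = 212, y = 2731. Long run: p = 219.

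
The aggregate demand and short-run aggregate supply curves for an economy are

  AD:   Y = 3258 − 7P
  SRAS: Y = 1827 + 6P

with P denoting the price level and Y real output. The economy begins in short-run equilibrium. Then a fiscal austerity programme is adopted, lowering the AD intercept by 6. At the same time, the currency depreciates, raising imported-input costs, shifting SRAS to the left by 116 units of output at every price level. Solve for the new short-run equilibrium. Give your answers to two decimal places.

P = 118.54, Y = 2422.23

After both shocks: AD is Y = 3252 − 7P and SRAS is Y = 1711 + 6P.
Setting them equal: 1541 = 13P, so P = 118.54.
Substituting into AD, Y = 2422.23.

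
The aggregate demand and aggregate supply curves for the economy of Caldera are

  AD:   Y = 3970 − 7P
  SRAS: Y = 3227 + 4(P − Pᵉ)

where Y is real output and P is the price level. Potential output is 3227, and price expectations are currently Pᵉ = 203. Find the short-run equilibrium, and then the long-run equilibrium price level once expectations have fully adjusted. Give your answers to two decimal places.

Short run: P = 141.36, Y = 2980.45. Long run: P = 106.14.

Short run: with Pᵉ = 203, SRAS is Y = 2415 + 4P. Setting AD = SRAS gives 1555 = 11P, so P = 141.36 and Y = 3970 − 7P = 2980.45.
Output 2980.45 is below potential 3227, so over time expected prices fall and SRAS shifts right until Y returns to 3227.
Long run: Y = 3227 on the AD curve gives 3227 = 3970 − 7P, so P = 106.14.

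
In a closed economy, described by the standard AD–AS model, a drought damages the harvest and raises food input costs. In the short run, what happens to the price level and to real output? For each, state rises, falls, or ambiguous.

This is an adverse supply shock: SRAS shifts left.
Moving along the downward-sloping AD curve, P rises and Y falls.

Price level: rises; output: falls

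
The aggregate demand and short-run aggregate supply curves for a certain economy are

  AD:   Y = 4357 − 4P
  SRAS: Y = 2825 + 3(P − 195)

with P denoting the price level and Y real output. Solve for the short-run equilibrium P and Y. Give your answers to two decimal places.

Write SRAS as Y = 2825 + 3P − 585 = 2240 + 3P.
Set AD = SRAS: 4357 − 4P = 2240 + 3P, so 2117 = 7P and P = 302.43.
Substituting into AD, Y = 4357 − 4P = 3147.29.

P = 302.43, Y = 3147.29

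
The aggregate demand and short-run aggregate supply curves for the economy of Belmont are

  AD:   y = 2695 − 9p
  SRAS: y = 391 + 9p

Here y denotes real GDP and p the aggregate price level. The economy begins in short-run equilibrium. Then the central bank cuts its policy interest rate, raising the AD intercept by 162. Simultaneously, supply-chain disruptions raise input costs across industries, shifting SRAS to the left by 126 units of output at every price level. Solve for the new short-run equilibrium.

p = 144, y = 1561

After both shocks: AD is y = 2857 − 9p and SRAS is y = 265 + 9p.
Setting them equal: 2592 = 18p, so p = 144.
y = 2857 − 9·144 = 1561.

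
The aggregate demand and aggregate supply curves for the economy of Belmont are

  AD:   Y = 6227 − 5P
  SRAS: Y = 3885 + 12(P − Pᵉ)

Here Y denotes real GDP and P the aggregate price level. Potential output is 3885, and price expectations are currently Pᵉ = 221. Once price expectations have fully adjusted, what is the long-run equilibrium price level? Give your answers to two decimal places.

Short run: with Pᵉ = 221, SRAS is Y = 1233 + 12P. Setting AD = SRAS gives 4994 = 17P, so P = 293.76 and Y = 6227 − 5P = 4758.18.
Output 4758.18 is above potential 3885, so over time expected prices rise and SRAS shifts left until Y returns to 3885.
Long run: Y = 3885 on the AD curve gives 3885 = 6227 − 5P, so P = 468.40.

Long-run P = 468.40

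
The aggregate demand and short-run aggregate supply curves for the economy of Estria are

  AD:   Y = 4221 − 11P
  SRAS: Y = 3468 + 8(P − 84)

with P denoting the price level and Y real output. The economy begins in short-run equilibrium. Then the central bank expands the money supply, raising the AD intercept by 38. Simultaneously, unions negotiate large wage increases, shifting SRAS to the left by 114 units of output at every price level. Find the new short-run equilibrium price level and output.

P = 83, Y = 3346

After both shocks: AD is Y = 4259 − 11P and SRAS is Y = 2682 + 8P.
Setting them equal: 1577 = 19P, so P = 83.
Y = 4259 − 11·83 = 3346.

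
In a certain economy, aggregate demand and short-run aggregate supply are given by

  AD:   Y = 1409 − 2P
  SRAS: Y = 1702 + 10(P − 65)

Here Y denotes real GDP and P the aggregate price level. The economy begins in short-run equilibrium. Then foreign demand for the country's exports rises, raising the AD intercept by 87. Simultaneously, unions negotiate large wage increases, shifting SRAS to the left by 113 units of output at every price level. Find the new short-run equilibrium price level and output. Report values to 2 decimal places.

P = 46.42, Y = 1403.17

After both shocks: AD is Y = 1496 − 2P and SRAS is Y = 939 + 10P.
Setting them equal: 557 = 12P, so P = 46.42.
Substituting into AD, Y = 1403.17.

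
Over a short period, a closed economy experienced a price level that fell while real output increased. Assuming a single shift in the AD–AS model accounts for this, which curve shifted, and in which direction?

P fell and Y rose. An AD shift moves P and Y in the same direction; an SRAS shift moves them in opposite directions.
Here P and Y moved in opposite directions, so the SRAS curve shifted.
Since Y rose, SRAS shifted right.

SRAS shifted right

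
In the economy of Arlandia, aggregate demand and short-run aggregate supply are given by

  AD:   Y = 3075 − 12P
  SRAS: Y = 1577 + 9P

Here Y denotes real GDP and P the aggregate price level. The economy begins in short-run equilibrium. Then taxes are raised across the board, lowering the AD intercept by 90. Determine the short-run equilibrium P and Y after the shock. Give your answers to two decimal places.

This is a negative demand shock: AD shifts left.
New AD: Y = 2985 − 12P.
Set AD = SRAS: 2985 − 12P = 1577 + 9P, so 1408 = 21P and P = 67.05.
Substituting into AD, Y = 2180.43.

P = 67.05, Y = 2180.43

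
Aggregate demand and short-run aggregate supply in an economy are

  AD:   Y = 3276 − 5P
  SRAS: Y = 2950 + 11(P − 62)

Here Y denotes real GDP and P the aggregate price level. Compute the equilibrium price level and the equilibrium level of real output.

P = 63, Y = 2961

Write SRAS as Y = 2950 + 11P − 682 = 2268 + 11P.
Set AD = SRAS: 3276 − 5P = 2268 + 11P, so 1008 = 16P and P = 63.
Then Y = 3276 − 5·63 = 2961.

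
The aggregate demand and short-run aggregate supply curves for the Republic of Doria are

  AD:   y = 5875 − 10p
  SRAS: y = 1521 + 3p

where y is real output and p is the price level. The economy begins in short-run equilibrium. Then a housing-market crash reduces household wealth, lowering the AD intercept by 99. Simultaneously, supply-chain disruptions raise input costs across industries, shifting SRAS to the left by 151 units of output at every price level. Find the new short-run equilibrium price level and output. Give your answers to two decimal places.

p = 338.92, y = 2386.77

After both shocks: AD is y = 5776 − 10p and SRAS is y = 1370 + 3p.
Setting them equal: 4406 = 13p, so p = 338.92.
Substituting into AD, y = 2386.77.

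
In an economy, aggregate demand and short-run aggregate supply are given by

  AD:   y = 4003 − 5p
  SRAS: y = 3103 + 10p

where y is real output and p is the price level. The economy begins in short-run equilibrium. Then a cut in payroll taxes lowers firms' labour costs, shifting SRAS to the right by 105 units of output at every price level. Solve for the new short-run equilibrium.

p = 53, y = 3738

This is a positive supply shock: SRAS shifts right.
New SRAS: y = 3208 + 10p.
Set AD = SRAS: 4003 − 5p = 3208 + 10p, so 795 = 15p and p = 53.
y = 4003 − 5·53 = 3738.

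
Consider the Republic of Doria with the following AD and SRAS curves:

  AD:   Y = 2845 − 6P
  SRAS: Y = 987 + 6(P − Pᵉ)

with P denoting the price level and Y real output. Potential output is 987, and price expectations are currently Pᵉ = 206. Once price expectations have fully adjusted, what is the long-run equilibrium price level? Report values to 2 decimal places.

Short run: with Pᵉ = 206, SRAS is Y = 6P − 249. Setting AD = SRAS gives 3094 = 12P, so P = 257.83 and Y = 2845 − 6P = 1298.00.
Output 1298.00 is above potential 987, so over time expected prices rise and SRAS shifts left until Y returns to 987.
Long run: Y = 987 on the AD curve gives 987 = 2845 − 6P, so P = 309.67.

Long-run P = 309.67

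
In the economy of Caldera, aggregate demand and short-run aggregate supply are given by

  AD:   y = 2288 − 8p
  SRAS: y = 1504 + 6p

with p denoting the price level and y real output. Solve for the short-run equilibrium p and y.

p = 56, y = 1840

Set AD = SRAS: 2288 − 8p = 1504 + 6p, so 784 = 14p and p = 56.
Then y = 2288 − 8·56 = 1840.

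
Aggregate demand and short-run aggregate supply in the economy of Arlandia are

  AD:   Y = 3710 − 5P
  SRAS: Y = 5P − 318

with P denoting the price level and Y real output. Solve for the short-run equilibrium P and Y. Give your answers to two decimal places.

Set AD = SRAS: 3710 − 5P = 5P − 318, so 4028 = 10P and P = 402.80.
Substituting into AD, Y = 3710 − 5P = 1696.00.

P = 402.80, Y = 1696.00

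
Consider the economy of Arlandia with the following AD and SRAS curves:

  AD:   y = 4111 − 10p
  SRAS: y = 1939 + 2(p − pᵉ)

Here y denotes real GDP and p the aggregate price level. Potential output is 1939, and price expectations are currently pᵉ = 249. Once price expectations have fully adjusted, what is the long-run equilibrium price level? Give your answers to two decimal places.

Short run: with pᵉ = 249, SRAS is y = 1441 + 2p. Setting AD = SRAS gives 2670 = 12p, so p = 222.50 and y = 4111 − 10p = 1886.00.
Output 1886.00 is below potential 1939, so over time expected prices fall and SRAS shifts right until y returns to 1939.
Long run: y = 1939 on the AD curve gives 1939 = 4111 − 10p, so p = 217.20.

Long-run p = 217.20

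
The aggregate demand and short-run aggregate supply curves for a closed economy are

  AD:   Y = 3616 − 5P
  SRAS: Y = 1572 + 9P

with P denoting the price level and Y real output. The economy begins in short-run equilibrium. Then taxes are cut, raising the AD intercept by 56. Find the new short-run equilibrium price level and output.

This is a positive demand shock: AD shifts right.
New AD: Y = 3672 − 5P.
Set AD = SRAS: 3672 − 5P = 1572 + 9P, so 2100 = 14P and P = 150.
Y = 3672 − 5·150 = 2922.

P = 150, Y = 2922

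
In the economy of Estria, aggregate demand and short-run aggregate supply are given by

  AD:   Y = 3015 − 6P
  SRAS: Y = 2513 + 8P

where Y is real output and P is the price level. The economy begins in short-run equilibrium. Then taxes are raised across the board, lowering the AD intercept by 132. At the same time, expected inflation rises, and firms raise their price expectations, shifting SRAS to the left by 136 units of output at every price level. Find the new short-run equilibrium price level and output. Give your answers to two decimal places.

After both shocks: AD is Y = 2883 − 6P and SRAS is Y = 2377 + 8P.
Setting them equal: 506 = 14P, so P = 36.14.
Substituting into AD, Y = 2666.14.

P = 36.14, Y = 2666.14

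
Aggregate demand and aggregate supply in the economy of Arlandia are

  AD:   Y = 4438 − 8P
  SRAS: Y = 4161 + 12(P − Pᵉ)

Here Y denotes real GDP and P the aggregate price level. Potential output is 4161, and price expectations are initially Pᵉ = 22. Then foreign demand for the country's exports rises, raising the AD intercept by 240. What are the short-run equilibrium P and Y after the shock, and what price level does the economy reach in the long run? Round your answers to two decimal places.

Short run: P = 39.05, Y = 4365.60. Long run: P = 64.63.

AD shifts right: new AD is Y = 4678 − 8P. With Pᵉ = 22, SRAS is Y = 3897 + 12P.
Short run: 4678 − 8P = 3897 + 12P gives 781 = 20P, so P = 39.05 and Y = 4678 − 8P = 4365.60.
Y = 4365.60 is above potential 4161; expectations adjust and SRAS shifts left until Y = 4161.
Long run: on the new AD curve, 4161 = 4678 − 8P gives P = 64.63.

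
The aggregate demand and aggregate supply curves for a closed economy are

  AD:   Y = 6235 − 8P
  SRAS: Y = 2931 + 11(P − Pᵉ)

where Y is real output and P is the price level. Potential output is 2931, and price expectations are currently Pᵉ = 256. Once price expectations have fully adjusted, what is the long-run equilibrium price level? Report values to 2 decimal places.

Short run: with Pᵉ = 256, SRAS is Y = 115 + 11P. Setting AD = SRAS gives 6120 = 19P, so P = 322.11 and Y = 6235 − 8P = 3658.16.
Output 3658.16 is above potential 2931, so over time expected prices rise and SRAS shifts left until Y returns to 2931.
Long run: Y = 2931 on the AD curve gives 2931 = 6235 − 8P, so P = 413.00.

Long-run P = 413.00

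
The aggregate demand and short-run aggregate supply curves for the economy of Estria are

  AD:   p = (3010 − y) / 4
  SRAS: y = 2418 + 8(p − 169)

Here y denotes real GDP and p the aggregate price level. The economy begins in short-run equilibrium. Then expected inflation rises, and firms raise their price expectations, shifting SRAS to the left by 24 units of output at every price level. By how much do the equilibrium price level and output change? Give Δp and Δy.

Δp = +2, Δy = -8

This is a negative supply shock: SRAS shifts left.
New SRAS: y = 1042 + 8p.
Set AD = SRAS: 3010 − 4p = 1042 + 8p, so 1968 = 12p and p = 164.
y = 3010 − 4·164 = 2354.
Initially p = 162, y = 2362, so Δp = +2 and Δy = -8.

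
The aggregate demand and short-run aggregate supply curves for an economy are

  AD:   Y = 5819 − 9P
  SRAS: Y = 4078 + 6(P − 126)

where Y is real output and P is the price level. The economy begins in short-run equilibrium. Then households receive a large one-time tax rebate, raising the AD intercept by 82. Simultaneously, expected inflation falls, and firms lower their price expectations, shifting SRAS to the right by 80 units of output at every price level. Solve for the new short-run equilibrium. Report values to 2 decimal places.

After both shocks: AD is Y = 5901 − 9P and SRAS is Y = 3402 + 6P.
Setting them equal: 2499 = 15P, so P = 166.60.
Substituting into AD, Y = 4401.60.

P = 166.60, Y = 4401.60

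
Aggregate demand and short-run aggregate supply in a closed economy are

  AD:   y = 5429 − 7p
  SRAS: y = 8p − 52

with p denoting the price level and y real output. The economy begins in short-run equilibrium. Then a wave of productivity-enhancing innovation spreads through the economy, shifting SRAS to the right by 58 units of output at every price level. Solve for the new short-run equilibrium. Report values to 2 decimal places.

p = 361.53, y = 2898.27

This is a positive supply shock: SRAS shifts right.
New SRAS: y = 6 + 8p.
Set AD = SRAS: 5429 − 7p = 6 + 8p, so 5423 = 15p and p = 361.53.
Substituting into AD, y = 2898.27.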